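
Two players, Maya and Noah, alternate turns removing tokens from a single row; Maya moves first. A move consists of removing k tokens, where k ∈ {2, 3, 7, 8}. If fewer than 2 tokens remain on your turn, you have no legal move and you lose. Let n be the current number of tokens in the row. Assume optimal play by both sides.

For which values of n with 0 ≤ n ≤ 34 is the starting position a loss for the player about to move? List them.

Work bottom-up. With no move the player to move loses. Otherwise the position is W if at least one move leads to an L position for the opponent, and L if every move leads to a W.
n=0: no move → L
n=1: no move → L
n=2: W (go to 0, an L position)
n=3: W (go to 1, an L position)
n=4: W (go to 1, an L position)
n=5: L (options 3(W), 2(W) are all W)
n=6: L (options 4(W), 3(W) are all W)
n=7: W (go to 5, an L position)
n=8: W (go to 6, an L position)
n=9: W (go to 6, an L position)
n=10: L (options 8(W), 7(W), 3(W), 2(W) are all W)
n=11: L (options 9(W), 8(W), 4(W), 3(W) are all W)
n=12: W (go to 10, an L position)
n=13: W (go to 11, an L position)
n=14: W (go to 11, an L position)
n=15: L (options 13(W), 12(W), 8(W), 7(W) are all W)
n=16: L (options 14(W), 13(W), 9(W), 8(W) are all W)
n=17: W (go to 15, an L position)
n=18: W (go to 16, an L position)
n=19: W (go to 16, an L position)
n=20: L (options 18(W), 17(W), 13(W), 12(W) are all W)
n=21: L (options 19(W), 18(W), 14(W), 13(W) are all W)
n=22: W (go to 20, an L position)
n=23: W (go to 21, an L position)
n=24: W (go to 21, an L position)
n=25: L (options 23(W), 22(W), 18(W), 17(W) are all W)
n=26: L (options 24(W), 23(W), 19(W), 18(W) are all W)
n=27: W (go to 25, an L position)
n=28: W (go to 26, an L position)
n=29: W (go to 26, an L position)
n=30: L (options 28(W), 27(W), 23(W), 22(W) are all W)
n=31: L (options 29(W), 28(W), 24(W), 23(W) are all W)
n=32: W (go to 30, an L position)
n=33: W (go to 31, an L position)
n=34: W (go to 31, an L position)
The losing starting values of n are exactly the entries labelled L in this table (14 of them).

0, 1, 5, 6, 10, 11, 15, 16, 20, 21, 25, 26, 30, 31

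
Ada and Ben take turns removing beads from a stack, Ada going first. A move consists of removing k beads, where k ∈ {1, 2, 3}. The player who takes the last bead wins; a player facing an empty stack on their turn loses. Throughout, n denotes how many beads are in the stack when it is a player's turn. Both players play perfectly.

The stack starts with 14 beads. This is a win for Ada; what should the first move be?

Use the standard recursion: the mover loses at a terminal position; elsewhere, the mover wins exactly when some move hands the opponent an L position.
n=0: no move → L
n=1: can move to 0, which is L ⇒ W
n=2: can move to 0, which is L ⇒ W
n=3: can move to 0, which is L ⇒ W
n=4: moves to 3(W), 2(W), 1(W); every one is W ⇒ L
n=5: can move to 4, which is L ⇒ W
n=6: can move to 4, which is L ⇒ W
n=7: can move to 4, which is L ⇒ W
n=8: moves to 7(W), 6(W), 5(W); every one is W ⇒ L
n=9: can move to 8, which is L ⇒ W
n=10: can move to 8, which is L ⇒ W
n=11: can move to 8, which is L ⇒ W
n=12: moves to 11(W), 10(W), 9(W); every one is W ⇒ L
n=13: can move to 12, which is L ⇒ W
n=14: can move to 12, which is L ⇒ W
From 14, the L positions reachable in one move are: 12.

Remove 2, leaving 12.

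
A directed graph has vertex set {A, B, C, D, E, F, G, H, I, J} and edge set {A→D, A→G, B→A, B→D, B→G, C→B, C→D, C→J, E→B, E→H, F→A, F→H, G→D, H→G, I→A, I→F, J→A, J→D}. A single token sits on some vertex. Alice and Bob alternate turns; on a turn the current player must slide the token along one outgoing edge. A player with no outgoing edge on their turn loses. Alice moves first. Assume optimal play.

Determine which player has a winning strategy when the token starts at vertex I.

Label each position W (a win for the player to move) or L (a loss). A position with no legal move is L; any other position is W exactly when some move reaches an L, and L when every move reaches a W.
Every edge goes from a vertex to one that appears earlier in the order D, G, A, B, J, H, C, F, E, I, so processing vertices in that order labels each vertex after all of its successors.
D: no outgoing edge → L
G: W (go to D, an L position)
A: W (go to D, an L position)
B: W (go to D, an L position)
J: W (go to D, an L position)
H: L (sole option G(W) is W)
C: W (go to D, an L position)
F: W (go to H, an L position)
E: W (go to H, an L position)
I: L (options F(W), A(W) are all W)
Every move from I reaches a W position, so the mover loses.

Bob wins.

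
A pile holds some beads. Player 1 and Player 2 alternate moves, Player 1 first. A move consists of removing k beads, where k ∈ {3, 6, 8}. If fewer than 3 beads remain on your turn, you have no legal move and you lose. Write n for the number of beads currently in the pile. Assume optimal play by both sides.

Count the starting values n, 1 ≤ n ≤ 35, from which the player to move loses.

Classify positions by backward induction: terminal positions (no move available) are L. From any other position, the mover wins iff some move reaches an L.
n=0: no move → L
n=1: no move → L
n=2: no move → L
n=3: →0(L), so W
n=4: →1(L), so W
n=5: →2(L), so W
n=6: →0(L), so W
n=7: →1(L), so W
n=8: →2(L), so W
n=9: →1(L), so W
n=10: →2(L), so W
n=11: →8(W), 5(W), 3(W) — all W, so L
n=12: →9(W), 6(W), 4(W) — all W, so L
n=13: →10(W), 7(W), 5(W) — all W, so L
n=14: →11(L), so W
n=15: →12(L), so W
n=16: →13(L), so W
n=17: →11(L), so W
n=18: →12(L), so W
n=19: →13(L), so W
n=20: →12(L), so W
n=21: →13(L), so W
n=22: →19(W), 16(W), 14(W) — all W, so L
n=23: →20(W), 17(W), 15(W) — all W, so L
n=24: →21(W), 18(W), 16(W) — all W, so L
n=25: →22(L), so W
n=26: →23(L), so W
n=27: →24(L), so W
n=28: →22(L), so W
n=29: →23(L), so W
n=30: →24(L), so W
n=31: →23(L), so W
n=32: →24(L), so W
n=33: →30(W), 27(W), 25(W) — all W, so L
n=34: →31(W), 28(W), 26(W) — all W, so L
n=35: →32(W), 29(W), 27(W) — all W, so L
L entries with 1 ≤ n ≤ 35 (n=0 is outside the asked range and is not counted): n = 1, 2, 11, 12, 13, 22, 23, 24, 33, 34, 35; that makes 11.

11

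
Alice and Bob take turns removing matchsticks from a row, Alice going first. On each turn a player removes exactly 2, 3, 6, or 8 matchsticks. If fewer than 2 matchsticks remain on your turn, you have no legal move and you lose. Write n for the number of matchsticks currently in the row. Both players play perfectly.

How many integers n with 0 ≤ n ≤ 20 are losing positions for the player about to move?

Build the W/L table. Terminal = L. A non-terminal position is W if it has a move to some L; otherwise it is L.
n=0: no move → L
n=1: no move → L
n=2: reaches L-position 0 → W
n=3: reaches L-position 1 → W
n=4: reaches L-position 1 → W
n=5: only reaches 3(W), 2(W), all W → L
n=6: reaches L-position 0 → W
n=7: reaches L-position 5 → W
n=8: reaches L-position 5 → W
n=9: reaches L-position 1 → W
n=10: only reaches 8(W), 7(W), 4(W), 2(W), all W → L
n=11: reaches L-position 5 → W
n=12: reaches L-position 10 → W
n=13: reaches L-position 10 → W
n=14: only reaches 12(W), 11(W), 8(W), 6(W), all W → L
n=15: only reaches 13(W), 12(W), 9(W), 7(W), all W → L
n=16: reaches L-position 14 → W
n=17: reaches L-position 15 → W
n=18: reaches L-position 15 → W
n=19: only reaches 17(W), 16(W), 13(W), 11(W), all W → L
n=20: reaches L-position 14 → W
L entries with 0 ≤ n ≤ 20: n = 0, 1, 5, 10, 14, 15, 19; that makes 7.

7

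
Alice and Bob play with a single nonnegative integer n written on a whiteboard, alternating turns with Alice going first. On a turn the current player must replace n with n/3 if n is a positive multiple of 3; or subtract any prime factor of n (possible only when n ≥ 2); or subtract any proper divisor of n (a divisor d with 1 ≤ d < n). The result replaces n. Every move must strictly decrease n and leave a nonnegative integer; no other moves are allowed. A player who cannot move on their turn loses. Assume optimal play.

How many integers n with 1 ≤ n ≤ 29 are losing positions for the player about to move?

Build the W/L table. Terminal = L. A non-terminal position is W if it has a move to some L; otherwise it is L.
n=0: no move → L
n=1: no move → L
n=2: can move to 0, which is L ⇒ W
n=3: can move to 0, which is L ⇒ W
n=4: moves to 2(W), 3(W); every one is W ⇒ L
n=5: can move to 0, which is L ⇒ W
n=6: can move to 4, which is L ⇒ W
n=7: can move to 0, which is L ⇒ W
n=8: can move to 4, which is L ⇒ W
n=9: moves to 3(W), 6(W), 8(W); every one is W ⇒ L
n=10: can move to 9, which is L ⇒ W
n=11: can move to 0, which is L ⇒ W
n=12: can move to 4, which is L ⇒ W
n=13: can move to 0, which is L ⇒ W
n=14: moves to 7(W), 12(W), 13(W); every one is W ⇒ L
n=15: can move to 14, which is L ⇒ W
n=16: can move to 14, which is L ⇒ W
n=17: can move to 0, which is L ⇒ W
n=18: can move to 9, which is L ⇒ W
n=19: can move to 0, which is L ⇒ W
n=20: moves to 10(W), 15(W), 16(W), 18(W), 19(W); every one is W ⇒ L
n=21: can move to 14, which is L ⇒ W
n=22: can move to 20, which is L ⇒ W
n=23: can move to 0, which is L ⇒ W
n=24: can move to 20, which is L ⇒ W
n=25: can move to 20, which is L ⇒ W
n=26: moves to 13(W), 24(W), 25(W); every one is W ⇒ L
n=27: can move to 9, which is L ⇒ W
n=28: can move to 14, which is L ⇒ W
n=29: can move to 0, which is L ⇒ W
L entries with 1 ≤ n ≤ 29 (n=0 is outside the asked range and is not counted): n = 1, 4, 9, 14, 20, 26; that makes 6.

6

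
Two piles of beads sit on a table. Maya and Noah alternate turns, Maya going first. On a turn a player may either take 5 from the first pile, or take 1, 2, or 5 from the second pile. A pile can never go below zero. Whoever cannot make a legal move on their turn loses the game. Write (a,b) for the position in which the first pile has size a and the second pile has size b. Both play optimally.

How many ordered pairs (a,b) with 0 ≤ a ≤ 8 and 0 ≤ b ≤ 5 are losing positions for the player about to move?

Classify positions by backward induction: terminal positions (no move available) are L. From any other position, the mover wins iff some move reaches an L.
Every move lowers a or b (never raises either), so fill the grid row by row in increasing a, and left to right within a row: each cell's successors are then already labelled.
      b=0  b=1  b=2  b=3  b=4  b=5
a=0:    L    W    W    L    W    W
a=1:    L    W    W    L    W    W
a=2:    L    W    W    L    W    W
a=3:    L    W    W    L    W    W
a=4:    L    W    W    L    W    W
a=5:    W    L    W    W    L    W
a=6:    W    L    W    W    L    W
a=7:    W    L    W    W    L    W
a=8:    W    L    W    W    L    W
Cells with no legal move (terminal, hence L): (0,0), (1,0), (2,0), (3,0), (4,0).
The remaining L cells, each justified by listing all of its moves:
(0,3): only reaches (0,2)(W), (0,1)(W), all W → L
(1,3): only reaches (1,2)(W), (1,1)(W), all W → L
(2,3): only reaches (2,2)(W), (2,1)(W), all W → L
(3,3): only reaches (3,2)(W), (3,1)(W), all W → L
(4,3): only reaches (4,2)(W), (4,1)(W), all W → L
(5,1): only reaches (0,1)(W), (5,0)(W), all W → L
(5,4): only reaches (0,4)(W), (5,3)(W), (5,2)(W), all W → L
(6,1): only reaches (1,1)(W), (6,0)(W), all W → L
(6,4): only reaches (1,4)(W), (6,3)(W), (6,2)(W), all W → L
(7,1): only reaches (2,1)(W), (7,0)(W), all W → L
(7,4): only reaches (2,4)(W), (7,3)(W), (7,2)(W), all W → L
(8,1): only reaches (3,1)(W), (8,0)(W), all W → L
(8,4): only reaches (3,4)(W), (8,3)(W), (8,2)(W), all W → L
Every other cell has at least one move into one of the L cells above, so it is W.
L cells per row: a=0: 2, a=1: 2, a=2: 2, a=3: 2, a=4: 2, a=5: 2, a=6: 2, a=7: 2, a=8: 2; total 18.

18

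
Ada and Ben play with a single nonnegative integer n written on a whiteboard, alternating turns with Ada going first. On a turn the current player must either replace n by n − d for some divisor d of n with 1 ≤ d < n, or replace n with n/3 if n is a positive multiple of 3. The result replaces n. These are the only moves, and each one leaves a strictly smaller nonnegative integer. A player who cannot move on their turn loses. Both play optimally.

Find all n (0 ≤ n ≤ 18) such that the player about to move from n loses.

Classify positions by backward induction: terminal positions (no move available) are L. From any other position, the mover wins iff some move reaches an L.
n=0: no move → L
n=1: no move → L
n=2: →1(L), so W
n=3: →1(L), so W
n=4: →2(W), 3(W) — all W, so L
n=5: →4(L), so W
n=6: →4(L), so W
n=7: →6(W) only, which is W, so L
n=8: →4(L), so W
n=9: →3(W), 6(W), 8(W) — all W, so L
n=10: →9(L), so W
n=11: →10(W) only, which is W, so L
n=12: →4(L), so W
n=13: →12(W) only, which is W, so L
n=14: →7(L), so W
n=15: →5(W), 10(W), 12(W), 14(W) — all W, so L
n=16: →15(L), so W
n=17: →16(W) only, which is W, so L
n=18: →9(L), so W
Reading off the rows marked L gives the requested list; there are 9 such values of n.

0, 1, 4, 7, 9, 11, 13, 15, 17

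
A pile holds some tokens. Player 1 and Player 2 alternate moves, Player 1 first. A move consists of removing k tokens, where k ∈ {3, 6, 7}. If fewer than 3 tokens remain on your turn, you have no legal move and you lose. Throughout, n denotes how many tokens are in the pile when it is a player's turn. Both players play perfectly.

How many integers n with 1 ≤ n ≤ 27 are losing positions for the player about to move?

Positions with no move are L. A position that does have a move is losing for the player to move precisely when every available move leads to a winning position for the opponent. Fill in the labels:
n=0: no move → L
n=1: no move → L
n=2: no move → L
n=3: can move to 0, which is L ⇒ W
n=4: can move to 1, which is L ⇒ W
n=5: can move to 2, which is L ⇒ W
n=6: can move to 0, which is L ⇒ W
n=7: can move to 1, which is L ⇒ W
n=8: can move to 2, which is L ⇒ W
n=9: can move to 2, which is L ⇒ W
n=10: moves to 7(W), 4(W), 3(W); every one is W ⇒ L
n=11: moves to 8(W), 5(W), 4(W); every one is W ⇒ L
n=12: moves to 9(W), 6(W), 5(W); every one is W ⇒ L
n=13: can move to 10, which is L ⇒ W
n=14: can move to 11, which is L ⇒ W
n=15: can move to 12, which is L ⇒ W
n=16: can move to 10, which is L ⇒ W
n=17: can move to 11, which is L ⇒ W
n=18: can move to 12, which is L ⇒ W
n=19: can move to 12, which is L ⇒ W
n=20: moves to 17(W), 14(W), 13(W); every one is W ⇒ L
n=21: moves to 18(W), 15(W), 14(W); every one is W ⇒ L
n=22: moves to 19(W), 16(W), 15(W); every one is W ⇒ L
n=23: can move to 20, which is L ⇒ W
n=24: can move to 21, which is L ⇒ W
n=25: can move to 22, which is L ⇒ W
n=26: can move to 20, which is L ⇒ W
n=27: can move to 21, which is L ⇒ W
L entries with 1 ≤ n ≤ 27 (n=0 is outside the asked range and is not counted): n = 1, 2, 10, 11, 12, 20, 21, 22; that makes 8.

8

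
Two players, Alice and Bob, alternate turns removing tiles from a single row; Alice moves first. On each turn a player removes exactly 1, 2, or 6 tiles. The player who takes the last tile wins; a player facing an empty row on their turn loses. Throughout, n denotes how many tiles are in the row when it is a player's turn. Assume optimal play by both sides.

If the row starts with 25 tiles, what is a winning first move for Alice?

Remove 1, leaving 24.

Label each position W (a win for the player to move) or L (a loss). A position with no legal move is L; any other position is W exactly when some move reaches an L, and L when every move reaches a W.
n=0: no move → L
n=1: can move to 0, which is L ⇒ W
n=2: can move to 0, which is L ⇒ W
n=3: moves to 2(W), 1(W); every one is W ⇒ L
n=4: can move to 3, which is L ⇒ W
n=5: can move to 3, which is L ⇒ W
n=6: can move to 0, which is L ⇒ W
n=7: moves to 6(W), 5(W), 1(W); every one is W ⇒ L
n=8: can move to 7, which is L ⇒ W
n=9: can move to 7, which is L ⇒ W
n=10: moves to 9(W), 8(W), 4(W); every one is W ⇒ L
n=11: can move to 10, which is L ⇒ W
n=12: can move to 10, which is L ⇒ W
n=13: can move to 7, which is L ⇒ W
n=14: moves to 13(W), 12(W), 8(W); every one is W ⇒ L
n=15: can move to 14, which is L ⇒ W
n=16: can move to 14, which is L ⇒ W
n=17: moves to 16(W), 15(W), 11(W); every one is W ⇒ L
n=18: can move to 17, which is L ⇒ W
n=19: can move to 17, which is L ⇒ W
n=20: can move to 14, which is L ⇒ W
n=21: moves to 20(W), 19(W), 15(W); every one is W ⇒ L
n=22: can move to 21, which is L ⇒ W
n=23: can move to 21, which is L ⇒ W
n=24: moves to 23(W), 22(W), 18(W); every one is W ⇒ L
n=25: can move to 24, which is L ⇒ W
From 25, the L positions reachable in one move are: 24.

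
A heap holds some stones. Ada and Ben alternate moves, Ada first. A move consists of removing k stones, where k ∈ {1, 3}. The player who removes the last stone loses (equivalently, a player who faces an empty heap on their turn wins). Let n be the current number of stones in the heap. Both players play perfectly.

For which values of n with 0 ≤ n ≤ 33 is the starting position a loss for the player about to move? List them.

1, 3, 5, 7, 9, 11, 13, 15, 17, 19, 21, 23, 25, 27, 29, 31, 33

Label each position W (a win for the player to move) or L (a loss). A position with no legal move is W; any other position is W exactly when some move reaches an L, and L when every move reaches a W.
n=0: no move; the opponent has just taken the last stone and therefore loses → W
n=1: →0(W) only, which is W, so L
n=2: →1(L), so W
n=3: →2(W), 0(W) — all W, so L
n=4: →3(L), so W
n=5: →4(W), 2(W) — all W, so L
n=6: →5(L), so W
n=7: →6(W), 4(W) — all W, so L
n=8: →7(L), so W
n=9: →8(W), 6(W) — all W, so L
n=10: →9(L), so W
n=11: →10(W), 8(W) — all W, so L
n=12: →11(L), so W
n=13: →12(W), 10(W) — all W, so L
n=14: →13(L), so W
n=15: →14(W), 12(W) — all W, so L
n=16: →15(L), so W
n=17: →16(W), 14(W) — all W, so L
n=18: →17(L), so W
n=19: →18(W), 16(W) — all W, so L
n=20: →19(L), so W
n=21: →20(W), 18(W) — all W, so L
n=22: →21(L), so W
n=23: →22(W), 20(W) — all W, so L
n=24: →23(L), so W
n=25: →24(W), 22(W) — all W, so L
n=26: →25(L), so W
n=27: →26(W), 24(W) — all W, so L
n=28: →27(L), so W
n=29: →28(W), 26(W) — all W, so L
n=30: →29(L), so W
n=31: →30(W), 28(W) — all W, so L
n=32: →31(L), so W
n=33: →32(W), 30(W) — all W, so L
The losing starting values of n are exactly the entries labelled L in this table (17 of them).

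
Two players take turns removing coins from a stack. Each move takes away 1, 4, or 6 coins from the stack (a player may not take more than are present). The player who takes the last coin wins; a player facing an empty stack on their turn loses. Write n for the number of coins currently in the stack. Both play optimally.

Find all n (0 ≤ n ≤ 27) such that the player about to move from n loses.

0, 2, 5, 7, 10, 12, 15, 17, 20, 22, 25, 27

Compute win/loss labels from the base case upward. A position with no move is L. Any other position is W if it can reach an L in one move, else L.
n=0: no move → L
n=1: can move to 0, which is L ⇒ W
n=2: the only move is to 1(W), a W ⇒ L
n=3: can move to 2, which is L ⇒ W
n=4: can move to 0, which is L ⇒ W
n=5: moves to 4(W), 1(W); every one is W ⇒ L
n=6: can move to 5, which is L ⇒ W
n=7: moves to 6(W), 3(W), 1(W); every one is W ⇒ L
n=8: can move to 7, which is L ⇒ W
n=9: can move to 5, which is L ⇒ W
n=10: moves to 9(W), 6(W), 4(W); every one is W ⇒ L
n=11: can move to 10, which is L ⇒ W
n=12: moves to 11(W), 8(W), 6(W); every one is W ⇒ L
n=13: can move to 12, which is L ⇒ W
n=14: can move to 10, which is L ⇒ W
n=15: moves to 14(W), 11(W), 9(W); every one is W ⇒ L
n=16: can move to 15, which is L ⇒ W
n=17: moves to 16(W), 13(W), 11(W); every one is W ⇒ L
n=18: can move to 17, which is L ⇒ W
n=19: can move to 15, which is L ⇒ W
n=20: moves to 19(W), 16(W), 14(W); every one is W ⇒ L
n=21: can move to 20, which is L ⇒ W
n=22: moves to 21(W), 18(W), 16(W); every one is W ⇒ L
n=23: can move to 22, which is L ⇒ W
n=24: can move to 20, which is L ⇒ W
n=25: moves to 24(W), 21(W), 19(W); every one is W ⇒ L
n=26: can move to 25, which is L ⇒ W
n=27: moves to 26(W), 23(W), 21(W); every one is W ⇒ L
The losing starting values of n are exactly the entries labelled L in this table (12 of them).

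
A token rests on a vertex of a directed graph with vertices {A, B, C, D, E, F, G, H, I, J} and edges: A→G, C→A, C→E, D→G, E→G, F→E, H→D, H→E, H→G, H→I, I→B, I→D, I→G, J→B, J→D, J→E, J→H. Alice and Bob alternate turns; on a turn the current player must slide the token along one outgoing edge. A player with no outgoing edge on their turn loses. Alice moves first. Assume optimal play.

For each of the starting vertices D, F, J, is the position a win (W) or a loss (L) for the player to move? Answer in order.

D: W, F: L, J: W

Classify positions by backward induction: terminal positions (no move available) are L. From any other position, the mover wins iff some move reaches an L.
Every edge goes from a vertex to one that appears earlier in the order B, G, D, I, E, H, J, A, C, F, so processing vertices in that order labels each vertex after all of its successors.
B: no outgoing edge → L
G: no outgoing edge → L
D: →G(L), so W
I: →G(L), so W
E: →G(L), so W
H: →G(L), so W
J: →B(L), so W
A: →G(L), so W
C: →A(W), E(W) — all W, so L
F: →E(W) only, which is W, so L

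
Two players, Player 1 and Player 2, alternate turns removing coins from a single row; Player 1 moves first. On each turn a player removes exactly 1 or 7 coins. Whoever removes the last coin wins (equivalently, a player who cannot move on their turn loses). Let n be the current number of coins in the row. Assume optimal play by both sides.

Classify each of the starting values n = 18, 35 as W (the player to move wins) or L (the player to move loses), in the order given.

18: L, 35: W

Work bottom-up. With no move the player to move loses. Otherwise the position is W if at least one move leads to an L position for the opponent, and L if every move leads to a W.
n=0: no move → L
n=1: W (go to 0, an L position)
n=2: L (sole option 1(W) is W)
n=3: W (go to 2, an L position)
n=4: L (sole option 3(W) is W)
n=5: W (go to 4, an L position)
n=6: L (sole option 5(W) is W)
n=7: W (go to 6, an L position)
n=8: L (options 7(W), 1(W) are all W)
n=9: W (go to 8, an L position)
n=10: L (options 9(W), 3(W) are all W)
n=11: W (go to 10, an L position)
n=12: L (options 11(W), 5(W) are all W)
n=13: W (go to 12, an L position)
n=14: L (options 13(W), 7(W) are all W)
n=15: W (go to 14, an L position)
n=16: L (options 15(W), 9(W) are all W)
n=17: W (go to 16, an L position)
n=18: L (options 17(W), 11(W) are all W)
n=19: W (go to 18, an L position)
n=20: L (options 19(W), 13(W) are all W)
n=21: W (go to 20, an L position)
n=22: L (options 21(W), 15(W) are all W)
n=23: W (go to 22, an L position)
n=24: L (options 23(W), 17(W) are all W)
n=25: W (go to 24, an L position)
n=26: L (options 25(W), 19(W) are all W)
n=27: W (go to 26, an L position)
n=28: L (options 27(W), 21(W) are all W)
n=29: W (go to 28, an L position)
n=30: L (options 29(W), 23(W) are all W)
n=31: W (go to 30, an L position)
n=32: L (options 31(W), 25(W) are all W)
n=33: W (go to 32, an L position)
n=34: L (options 33(W), 27(W) are all W)
n=35: W (go to 34, an L position)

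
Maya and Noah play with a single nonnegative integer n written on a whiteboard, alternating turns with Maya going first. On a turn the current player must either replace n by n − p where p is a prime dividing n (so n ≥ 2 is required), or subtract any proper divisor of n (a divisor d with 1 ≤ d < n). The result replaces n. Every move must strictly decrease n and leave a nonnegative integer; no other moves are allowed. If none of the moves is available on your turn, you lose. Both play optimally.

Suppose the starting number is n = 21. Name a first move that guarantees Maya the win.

Move to 14.

Positions with no move are L. A position that does have a move is losing for the player to move precisely when every available move leads to a winning position for the opponent. Fill in the labels:
n=0: no move → L
n=1: no move → L
n=2: reaches L-position 0 → W
n=3: reaches L-position 0 → W
n=4: only reaches 2(W), 3(W), all W → L
n=5: reaches L-position 0 → W
n=6: reaches L-position 4 → W
n=7: reaches L-position 0 → W
n=8: reaches L-position 4 → W
n=9: only reaches 6(W), 8(W), all W → L
n=10: reaches L-position 9 → W
n=11: reaches L-position 0 → W
n=12: reaches L-position 9 → W
n=13: reaches L-position 0 → W
n=14: only reaches 7(W), 12(W), 13(W), all W → L
n=15: reaches L-position 14 → W
n=16: reaches L-position 14 → W
n=17: reaches L-position 0 → W
n=18: reaches L-position 9 → W
n=19: reaches L-position 0 → W
n=20: only reaches 10(W), 15(W), 16(W), 18(W), 19(W), all W → L
n=21: reaches L-position 14 → W
From 21, the L positions reachable in one move are: 14, 20. Any move reaching one of these is winning.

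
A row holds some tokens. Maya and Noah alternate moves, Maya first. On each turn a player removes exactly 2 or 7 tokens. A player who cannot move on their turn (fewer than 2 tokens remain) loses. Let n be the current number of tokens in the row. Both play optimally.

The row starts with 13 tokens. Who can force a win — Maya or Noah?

Compute win/loss labels from the base case upward. A position with no move is L. Any other position is W if it can reach an L in one move, else L.
n=0: no move → L
n=1: no move → L
n=2: can move to 0, which is L ⇒ W
n=3: can move to 1, which is L ⇒ W
n=4: the only move is to 2(W), a W ⇒ L
n=5: the only move is to 3(W), a W ⇒ L
n=6: can move to 4, which is L ⇒ W
n=7: can move to 5, which is L ⇒ W
n=8: can move to 1, which is L ⇒ W
n=9: moves to 7(W), 2(W); every one is W ⇒ L
n=10: moves to 8(W), 3(W); every one is W ⇒ L
n=11: can move to 9, which is L ⇒ W
n=12: can move to 10, which is L ⇒ W
n=13: moves to 11(W), 6(W); every one is W ⇒ L
Every move from 13 reaches a W position, so the mover loses.

Noah wins.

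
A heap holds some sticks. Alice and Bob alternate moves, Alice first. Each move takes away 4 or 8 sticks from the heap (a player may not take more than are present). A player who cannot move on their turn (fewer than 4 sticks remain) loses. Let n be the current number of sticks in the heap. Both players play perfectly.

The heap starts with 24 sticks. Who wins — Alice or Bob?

Bob wins.

Label each position W (a win for the player to move) or L (a loss). A position with no legal move is L; any other position is W exactly when some move reaches an L, and L when every move reaches a W.
n=0: no move → L
n=1: no move → L
n=2: no move → L
n=3: no move → L
n=4: can move to 0, which is L ⇒ W
n=5: can move to 1, which is L ⇒ W
n=6: can move to 2, which is L ⇒ W
n=7: can move to 3, which is L ⇒ W
n=8: can move to 0, which is L ⇒ W
n=9: can move to 1, which is L ⇒ W
n=10: can move to 2, which is L ⇒ W
n=11: can move to 3, which is L ⇒ W
n=12: moves to 8(W), 4(W); every one is W ⇒ L
n=13: moves to 9(W), 5(W); every one is W ⇒ L
n=14: moves to 10(W), 6(W); every one is W ⇒ L
n=15: moves to 11(W), 7(W); every one is W ⇒ L
n=16: can move to 12, which is L ⇒ W
n=17: can move to 13, which is L ⇒ W
n=18: can move to 14, which is L ⇒ W
n=19: can move to 15, which is L ⇒ W
n=20: can move to 12, which is L ⇒ W
n=21: can move to 13, which is L ⇒ W
n=22: can move to 14, which is L ⇒ W
n=23: can move to 15, which is L ⇒ W
n=24: moves to 20(W), 16(W); every one is W ⇒ L
Every move from 24 reaches a W position, so the mover loses.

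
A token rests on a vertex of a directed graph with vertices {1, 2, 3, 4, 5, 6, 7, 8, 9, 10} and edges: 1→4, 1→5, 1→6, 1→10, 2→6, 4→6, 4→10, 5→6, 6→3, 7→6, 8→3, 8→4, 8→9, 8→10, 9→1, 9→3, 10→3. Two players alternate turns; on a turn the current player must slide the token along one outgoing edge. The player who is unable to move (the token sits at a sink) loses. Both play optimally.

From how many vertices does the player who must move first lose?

5

Positions with no move are L. A position that does have a move is losing for the player to move precisely when every available move leads to a winning position for the opponent. Fill in the labels:
Every edge goes from a vertex to one that appears earlier in the order 3, 10, 6, 4, 5, 1, 9, 8, 7, 2, so processing vertices in that order labels each vertex after all of its successors.
3: no outgoing edge → L
10: reaches L-position 3 → W
6: reaches L-position 3 → W
4: only reaches 6(W), 10(W), all W → L
5: only reaches 6(W), which is W → L
1: reaches L-position 5 → W
9: reaches L-position 3 → W
8: reaches L-position 4 → W
7: only reaches 6(W), which is W → L
2: only reaches 6(W), which is W → L
The L vertices are 2, 3, 4, 5, 7; that is 5 in all.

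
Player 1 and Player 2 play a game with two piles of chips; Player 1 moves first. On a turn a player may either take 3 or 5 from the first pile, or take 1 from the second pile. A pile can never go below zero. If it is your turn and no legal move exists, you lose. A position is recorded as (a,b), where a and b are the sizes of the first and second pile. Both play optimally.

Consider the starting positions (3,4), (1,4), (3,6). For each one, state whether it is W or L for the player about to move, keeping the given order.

Label each position W (a win for the player to move) or L (a loss). A position with no legal move is L; any other position is W exactly when some move reaches an L, and L when every move reaches a W.
No move ever increases a pile, so every position that can arise here has a ≤ 3 and b ≤ 6; it is enough to label the cells with 0 ≤ a ≤ 3 and 0 ≤ b ≤ 6.
Every move lowers a or b (never raises either), so fill the grid row by row in increasing a, and left to right within a row: each cell's successors are then already labelled.
      b=0  b=1  b=2  b=3  b=4  b=5  b=6
a=0:    L    W    L    W    L    W    L
a=1:    L    W    L    W    L    W    L
a=2:    L    W    L    W    L    W    L
a=3:    W    L    W    L    W    L    W
Cells with no legal move (terminal, hence L): (0,0), (1,0), (2,0).
The remaining L cells, each justified by listing all of its moves:
(0,2): only reaches (0,1)(W), which is W → L
(0,4): only reaches (0,3)(W), which is W → L
(0,6): only reaches (0,5)(W), which is W → L
(1,2): only reaches (1,1)(W), which is W → L
(1,4): only reaches (1,3)(W), which is W → L
(1,6): only reaches (1,5)(W), which is W → L
(2,2): only reaches (2,1)(W), which is W → L
(2,4): only reaches (2,3)(W), which is W → L
(2,6): only reaches (2,5)(W), which is W → L
(3,1): only reaches (0,1)(W), (3,0)(W), all W → L
(3,3): only reaches (0,3)(W), (3,2)(W), all W → L
(3,5): only reaches (0,5)(W), (3,4)(W), all W → L
Every other cell has at least one move into one of the L cells above, so it is W.
(3,4): the move to (0,4) reaches an L cell, so W
(1,4): one of the L cells justified above, so L
(3,6): the move to (0,6) reaches an L cell, so W

(3,4): W, (1,4): L, (3,6): W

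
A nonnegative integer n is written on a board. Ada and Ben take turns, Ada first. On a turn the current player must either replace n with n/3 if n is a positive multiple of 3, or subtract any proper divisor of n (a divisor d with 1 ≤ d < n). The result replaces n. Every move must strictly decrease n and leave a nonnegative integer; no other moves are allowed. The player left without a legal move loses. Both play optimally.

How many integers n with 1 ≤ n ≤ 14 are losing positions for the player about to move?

Label each position W (a win for the player to move) or L (a loss). A position with no legal move is L; any other position is W exactly when some move reaches an L, and L when every move reaches a W.
n=0: no move → L
n=1: no move → L
n=2: W (go to 1, an L position)
n=3: W (go to 1, an L position)
n=4: L (options 2(W), 3(W) are all W)
n=5: W (go to 4, an L position)
n=6: W (go to 4, an L position)
n=7: L (sole option 6(W) is W)
n=8: W (go to 4, an L position)
n=9: L (options 3(W), 6(W), 8(W) are all W)
n=10: W (go to 9, an L position)
n=11: L (sole option 10(W) is W)
n=12: W (go to 4, an L position)
n=13: L (sole option 12(W) is W)
n=14: W (go to 7, an L position)
L entries with 1 ≤ n ≤ 14 (n=0 is outside the asked range and is not counted): n = 1, 4, 7, 9, 11, 13; that makes 6.

6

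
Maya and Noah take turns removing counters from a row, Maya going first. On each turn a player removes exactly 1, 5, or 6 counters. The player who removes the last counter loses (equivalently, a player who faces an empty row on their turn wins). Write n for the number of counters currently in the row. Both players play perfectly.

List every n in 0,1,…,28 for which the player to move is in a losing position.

1, 3, 5, 12, 14, 16, 23, 25, 27

Positions with no move are W. A position that does have a move is losing for the player to move precisely when every available move leads to a winning position for the opponent. Fill in the labels:
n=0: no move; the opponent has just taken the last counter and therefore loses → W
n=1: →0(W) only, which is W, so L
n=2: →1(L), so W
n=3: →2(W) only, which is W, so L
n=4: →3(L), so W
n=5: →4(W), 0(W) — all W, so L
n=6: →5(L), so W
n=7: →1(L), so W
n=8: →3(L), so W
n=9: →3(L), so W
n=10: →5(L), so W
n=11: →5(L), so W
n=12: →11(W), 7(W), 6(W) — all W, so L
n=13: →12(L), so W
n=14: →13(W), 9(W), 8(W) — all W, so L
n=15: →14(L), so W
n=16: →15(W), 11(W), 10(W) — all W, so L
n=17: →16(L), so W
n=18: →12(L), so W
n=19: →14(L), so W
n=20: →14(L), so W
n=21: →16(L), so W
n=22: →16(L), so W
n=23: →22(W), 18(W), 17(W) — all W, so L
n=24: →23(L), so W
n=25: →24(W), 20(W), 19(W) — all W, so L
n=26: →25(L), so W
n=27: →26(W), 22(W), 21(W) — all W, so L
n=28: →27(L), so W
The losing starting values of n are exactly the entries labelled L in this table (9 of them).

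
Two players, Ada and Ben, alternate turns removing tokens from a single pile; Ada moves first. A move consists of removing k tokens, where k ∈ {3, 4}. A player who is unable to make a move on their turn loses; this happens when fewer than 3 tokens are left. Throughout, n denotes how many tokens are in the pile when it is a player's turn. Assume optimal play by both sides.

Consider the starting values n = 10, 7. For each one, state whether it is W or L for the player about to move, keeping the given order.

10: W, 7: L

Work bottom-up. With no move the player to move loses. Otherwise the position is W if at least one move leads to an L position for the opponent, and L if every move leads to a W.
n=0: no move → L
n=1: no move → L
n=2: no move → L
n=3: →0(L), so W
n=4: →1(L), so W
n=5: →2(L), so W
n=6: →2(L), so W
n=7: →4(W), 3(W) — all W, so L
n=8: →5(W), 4(W) — all W, so L
n=9: →6(W), 5(W) — all W, so L
n=10: →7(L), so W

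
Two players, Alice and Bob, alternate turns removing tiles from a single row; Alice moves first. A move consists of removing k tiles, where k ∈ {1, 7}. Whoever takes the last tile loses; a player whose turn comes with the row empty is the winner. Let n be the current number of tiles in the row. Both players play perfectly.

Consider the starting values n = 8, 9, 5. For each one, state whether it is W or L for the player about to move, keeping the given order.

8: W, 9: L, 5: L

Compute win/loss labels from the base case upward. A position with no move is W. Any other position is W if it can reach an L in one move, else L.
n=0: no move; the opponent has just taken the last tile and therefore loses → W
n=1: the only move is to 0(W), a W ⇒ L
n=2: can move to 1, which is L ⇒ W
n=3: the only move is to 2(W), a W ⇒ L
n=4: can move to 3, which is L ⇒ W
n=5: the only move is to 4(W), a W ⇒ L
n=6: can move to 5, which is L ⇒ W
n=7: moves to 6(W), 0(W); every one is W ⇒ L
n=8: can move to 7, which is L ⇒ W
n=9: moves to 8(W), 2(W); every one is W ⇒ L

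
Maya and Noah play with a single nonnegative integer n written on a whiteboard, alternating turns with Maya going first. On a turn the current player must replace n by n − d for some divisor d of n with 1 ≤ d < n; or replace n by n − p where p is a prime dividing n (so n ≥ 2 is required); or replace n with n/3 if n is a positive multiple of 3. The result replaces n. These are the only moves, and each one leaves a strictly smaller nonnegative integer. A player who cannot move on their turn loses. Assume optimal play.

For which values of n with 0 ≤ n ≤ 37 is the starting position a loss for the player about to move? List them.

Classify positions by backward induction: terminal positions (no move available) are L. From any other position, the mover wins iff some move reaches an L.
n=0: no move → L
n=1: no move → L
n=2: reaches L-position 0 → W
n=3: reaches L-position 0 → W
n=4: only reaches 2(W), 3(W), all W → L
n=5: reaches L-position 0 → W
n=6: reaches L-position 4 → W
n=7: reaches L-position 0 → W
n=8: reaches L-position 4 → W
n=9: only reaches 3(W), 6(W), 8(W), all W → L
n=10: reaches L-position 9 → W
n=11: reaches L-position 0 → W
n=12: reaches L-position 4 → W
n=13: reaches L-position 0 → W
n=14: only reaches 7(W), 12(W), 13(W), all W → L
n=15: reaches L-position 14 → W
n=16: reaches L-position 14 → W
n=17: reaches L-position 0 → W
n=18: reaches L-position 9 → W
n=19: reaches L-position 0 → W
n=20: only reaches 10(W), 15(W), 16(W), 18(W), 19(W), all W → L
n=21: reaches L-position 14 → W
n=22: reaches L-position 20 → W
n=23: reaches L-position 0 → W
n=24: reaches L-position 20 → W
n=25: reaches L-position 20 → W
n=26: only reaches 13(W), 24(W), 25(W), all W → L
n=27: reaches L-position 9 → W
n=28: reaches L-position 14 → W
n=29: reaches L-position 0 → W
n=30: reaches L-position 20 → W
n=31: reaches L-position 0 → W
n=32: only reaches 16(W), 24(W), 28(W), 30(W), 31(W), all W → L
n=33: reaches L-position 32 → W
n=34: reaches L-position 32 → W
n=35: only reaches 28(W), 30(W), 34(W), all W → L
n=36: reaches L-position 32 → W
n=37: reaches L-position 0 → W
The losing starting values of n are exactly the entries labelled L in this table (9 of them).

0, 1, 4, 9, 14, 20, 26, 32, 35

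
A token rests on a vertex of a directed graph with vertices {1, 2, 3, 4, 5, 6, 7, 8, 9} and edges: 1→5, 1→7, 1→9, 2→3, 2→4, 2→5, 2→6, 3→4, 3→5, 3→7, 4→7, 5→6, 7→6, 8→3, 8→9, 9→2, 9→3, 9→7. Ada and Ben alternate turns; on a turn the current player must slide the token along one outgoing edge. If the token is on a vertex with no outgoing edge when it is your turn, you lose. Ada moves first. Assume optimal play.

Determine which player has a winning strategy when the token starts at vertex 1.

Positions with no move are L. A position that does have a move is losing for the player to move precisely when every available move leads to a winning position for the opponent. Fill in the labels:
Every edge goes from a vertex to one that appears earlier in the order 6, 5, 7, 4, 3, 2, 9, 8, 1, so processing vertices in that order labels each vertex after all of its successors.
6: no outgoing edge → L
5: →6(L), so W
7: →6(L), so W
4: →7(W) only, which is W, so L
3: →4(L), so W
2: →4(L), so W
9: →2(W), 3(W), 7(W) — all W, so L
8: →9(L), so W
1: →9(L), so W
The starting position 1 is W: Ada should move to 9, handing over an L position.

Ada wins.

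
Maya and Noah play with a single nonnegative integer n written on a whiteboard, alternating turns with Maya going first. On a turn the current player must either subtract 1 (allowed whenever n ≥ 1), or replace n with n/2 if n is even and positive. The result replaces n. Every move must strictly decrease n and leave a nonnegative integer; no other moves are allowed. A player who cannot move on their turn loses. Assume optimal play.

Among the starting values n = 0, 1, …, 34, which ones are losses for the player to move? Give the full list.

Use the standard recursion: the mover loses at a terminal position; elsewhere, the mover wins exactly when some move hands the opponent an L position.
n=0: no move → L
n=1: reaches L-position 0 → W
n=2: only reaches 1(W), which is W → L
n=3: reaches L-position 2 → W
n=4: reaches L-position 2 → W
n=5: only reaches 4(W), which is W → L
n=6: reaches L-position 5 → W
n=7: only reaches 6(W), which is W → L
n=8: reaches L-position 7 → W
n=9: only reaches 8(W), which is W → L
n=10: reaches L-position 5 → W
n=11: only reaches 10(W), which is W → L
n=12: reaches L-position 11 → W
n=13: only reaches 12(W), which is W → L
n=14: reaches L-position 7 → W
n=15: only reaches 14(W), which is W → L
n=16: reaches L-position 15 → W
n=17: only reaches 16(W), which is W → L
n=18: reaches L-position 9 → W
n=19: only reaches 18(W), which is W → L
n=20: reaches L-position 19 → W
n=21: only reaches 20(W), which is W → L
n=22: reaches L-position 11 → W
n=23: only reaches 22(W), which is W → L
n=24: reaches L-position 23 → W
n=25: only reaches 24(W), which is W → L
n=26: reaches L-position 13 → W
n=27: only reaches 26(W), which is W → L
n=28: reaches L-position 27 → W
n=29: only reaches 28(W), which is W → L
n=30: reaches L-position 15 → W
n=31: only reaches 30(W), which is W → L
n=32: reaches L-position 31 → W
n=33: only reaches 32(W), which is W → L
n=34: reaches L-position 17 → W
Reading off the rows marked L gives the requested list; there are 17 such values of n.

0, 2, 5, 7, 9, 11, 13, 15, 17, 19, 21, 23, 25, 27, 29, 31, 33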